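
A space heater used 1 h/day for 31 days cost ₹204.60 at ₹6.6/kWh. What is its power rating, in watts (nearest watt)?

1000 W

Energy = ₹204.60 ÷ ₹6.6/kWh = 31 kWh
Runtime = 1 h/day × 31 days = 31 h
Power = 31 kWh ÷ 31 h = 1 kW = 1000 W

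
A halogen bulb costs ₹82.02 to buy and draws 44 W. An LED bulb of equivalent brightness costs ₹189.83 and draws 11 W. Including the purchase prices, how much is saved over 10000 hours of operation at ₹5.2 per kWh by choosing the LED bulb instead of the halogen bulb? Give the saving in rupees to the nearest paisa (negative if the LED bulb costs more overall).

halogen bulb: ₹82.02 + (44/1000) kW × 10000 h × ₹5.2 = ₹82.02 + ₹2288 = ₹2370.02
LED bulb: ₹189.83 + (11/1000) kW × 10000 h × ₹5.2 = ₹189.83 + ₹572 = ₹761.83
Saving = ₹2370.02 − ₹761.83 = ₹1608.19

₹1608.19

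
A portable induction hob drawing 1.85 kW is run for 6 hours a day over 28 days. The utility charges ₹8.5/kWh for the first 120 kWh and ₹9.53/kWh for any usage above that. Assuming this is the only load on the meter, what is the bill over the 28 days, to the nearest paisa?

₹2838.32

Runtime = 6 h/day × 28 days = 168 h
Energy = 1.85 kW × 168 h = 310.8 kWh
Tier 1 (0–120 kWh): 120 × ₹8.5 = ₹1020
Above 120 kWh: 190.8 × ₹9.53 = ₹1818.324
Bill = ₹2838.32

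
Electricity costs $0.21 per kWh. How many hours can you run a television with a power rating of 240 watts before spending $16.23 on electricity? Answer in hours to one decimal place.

322.0 h

Energy available = $16.23 ÷ $0.21/kWh = 77.2857 kWh
Hours = 77.2857 kWh ÷ 0.24 kW = 322.0 h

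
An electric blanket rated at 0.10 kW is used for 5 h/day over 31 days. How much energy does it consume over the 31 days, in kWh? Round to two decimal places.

Runtime = 5 h/day × 31 days = 155 h
Energy = 0.1 kW × 155 h = 15.5 kWh

15.50 kWh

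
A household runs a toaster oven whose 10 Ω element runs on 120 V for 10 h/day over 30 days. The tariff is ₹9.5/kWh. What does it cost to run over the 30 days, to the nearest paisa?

Power = V²/R = 120²/10 = 1440 W = 1.44 kW
Runtime = 10 h/day × 30 days = 300 h
Energy = 1.44 kW × 300 h = 432 kWh
Cost = 432 kWh × ₹9.5/kWh = ₹4104.00

₹4104.00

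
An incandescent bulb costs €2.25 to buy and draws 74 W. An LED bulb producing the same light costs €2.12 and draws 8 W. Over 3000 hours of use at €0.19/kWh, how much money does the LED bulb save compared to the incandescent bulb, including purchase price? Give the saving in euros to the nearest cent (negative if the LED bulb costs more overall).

€37.75

incandescent bulb: €2.25 + (74/1000) kW × 3000 h × €0.19 = €2.25 + €42.18 = €44.43
LED bulb: €2.12 + (8/1000) kW × 3000 h × €0.19 = €2.12 + €4.56 = €6.68
Saving = €44.43 − €6.68 = €37.75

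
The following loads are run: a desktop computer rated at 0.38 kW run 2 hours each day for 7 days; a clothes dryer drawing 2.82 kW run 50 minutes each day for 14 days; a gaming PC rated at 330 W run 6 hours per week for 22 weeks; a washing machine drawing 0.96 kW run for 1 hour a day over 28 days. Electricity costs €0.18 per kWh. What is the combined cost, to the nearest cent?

desktop computer: Runtime = 2 h/day × 7 days = 14 h
desktop computer: 0.38 kW × 14 h = 5.32 kWh
clothes dryer: Runtime = 50 min × 14 = 700 min = 11.666666… h
clothes dryer: 2.82 kW × 11.666666… h = 32.9 kWh
gaming PC: Runtime = 6 h/week × 22 weeks = 132 h
gaming PC: 0.33 kW × 132 h = 43.56 kWh
washing machine: Runtime = 1 h/day × 28 days = 28 h
washing machine: 0.96 kW × 28 h = 26.88 kWh
Total energy = 108.66 kWh
Cost = 108.66 × €0.18 = €19.56

€19.56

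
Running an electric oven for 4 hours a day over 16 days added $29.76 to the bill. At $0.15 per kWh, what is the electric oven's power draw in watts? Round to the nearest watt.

Energy = $29.76 ÷ $0.15/kWh = 198.4 kWh
Runtime = 4 h/day × 16 days = 64 h
Power = 198.4 kWh ÷ 64 h = 3.1 kW = 3100 W

3100 W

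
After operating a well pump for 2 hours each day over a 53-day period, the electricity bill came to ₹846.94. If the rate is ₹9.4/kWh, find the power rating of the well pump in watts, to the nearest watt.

850 W

Energy = ₹846.94 ÷ ₹9.4/kWh = 90.1 kWh
Runtime = 2 h/day × 53 days = 106 h
Power = 90.1 kWh ÷ 106 h = 0.85 kW = 850 W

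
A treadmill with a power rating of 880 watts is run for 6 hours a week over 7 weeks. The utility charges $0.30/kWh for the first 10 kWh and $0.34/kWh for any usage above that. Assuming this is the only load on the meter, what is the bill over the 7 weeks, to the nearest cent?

$12.17

Runtime = 6 h/week × 7 weeks = 42 h
Energy = 0.88 kW × 42 h = 36.96 kWh
Tier 1 (0–10 kWh): 10 × $0.30 = $3
Above 10 kWh: 26.96 × $0.34 = $9.1664
Bill = $12.17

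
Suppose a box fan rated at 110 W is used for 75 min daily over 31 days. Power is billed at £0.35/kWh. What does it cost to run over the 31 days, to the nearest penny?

Runtime = 75 min × 31 = 2325 min = 38.75 h
Energy = 0.11 kW × 38.75 h = 4.2625 kWh
Cost = 4.2625 kWh × £0.35/kWh = £1.49

£1.49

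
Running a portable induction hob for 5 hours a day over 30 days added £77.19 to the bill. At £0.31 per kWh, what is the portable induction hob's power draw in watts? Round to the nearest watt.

Energy = £77.19 ÷ £0.31/kWh = 249 kWh
Runtime = 5 h/day × 30 days = 150 h
Power = 249 kWh ÷ 150 h = 1.66 kW = 1660 W

1660 W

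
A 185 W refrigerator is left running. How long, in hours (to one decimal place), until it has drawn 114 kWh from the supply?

Hours = 114 kWh ÷ 0.185 kW = 616.2 h

616.2 h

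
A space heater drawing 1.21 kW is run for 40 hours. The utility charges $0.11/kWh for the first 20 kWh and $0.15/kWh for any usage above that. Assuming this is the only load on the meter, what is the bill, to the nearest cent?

Energy = 1.21 kW × 40 h = 48.4 kWh
Tier 1 (0–20 kWh): 20 × $0.11 = $2.2
Above 20 kWh: 28.4 × $0.15 = $4.26
Bill = $6.46

$6.46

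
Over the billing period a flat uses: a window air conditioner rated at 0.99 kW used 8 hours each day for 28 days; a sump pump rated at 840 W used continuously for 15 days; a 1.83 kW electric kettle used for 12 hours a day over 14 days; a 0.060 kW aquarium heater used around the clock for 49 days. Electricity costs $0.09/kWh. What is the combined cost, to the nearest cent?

$81.19

window air conditioner: Runtime = 8 h/day × 28 days = 224 h
window air conditioner: 0.99 kW × 224 h = 221.76 kWh
sump pump: Runtime = 24 h × 15 = 360 h
sump pump: 0.84 kW × 360 h = 302.4 kWh
electric kettle: Runtime = 12 h/day × 14 days = 168 h
electric kettle: 1.83 kW × 168 h = 307.44 kWh
aquarium heater: Runtime = 24 h × 49 = 1176 h
aquarium heater: 0.06 kW × 1176 h = 70.56 kWh
Total energy = 902.16 kWh
Cost = 902.16 × $0.09 = $81.19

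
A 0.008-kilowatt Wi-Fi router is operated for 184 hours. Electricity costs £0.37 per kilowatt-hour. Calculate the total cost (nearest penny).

Energy = 0.008 kW × 184 h = 1.472 kWh
Cost = 1.472 kWh × £0.37/kWh = £0.54

£0.54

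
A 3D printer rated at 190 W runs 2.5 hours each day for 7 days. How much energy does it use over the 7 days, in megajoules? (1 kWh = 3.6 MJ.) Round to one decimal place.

12.0 MJ

Runtime = 2.5 h/day × 7 days = 17.5 h
Energy = 0.19 kW × 17.5 h = 3.325 kWh
= 3.325 × 3.6 MJ = 12.0 MJ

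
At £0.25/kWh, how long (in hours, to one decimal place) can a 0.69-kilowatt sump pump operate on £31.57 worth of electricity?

183.0 h

Energy available = £31.57 ÷ £0.25/kWh = 126.28 kWh
Hours = 126.28 kWh ÷ 0.69 kW = 183.0 h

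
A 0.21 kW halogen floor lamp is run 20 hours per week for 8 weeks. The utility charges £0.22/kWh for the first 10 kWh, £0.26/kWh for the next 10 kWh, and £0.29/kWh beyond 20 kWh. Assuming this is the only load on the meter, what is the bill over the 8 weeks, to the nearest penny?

Runtime = 20 h/week × 8 weeks = 160 h
Energy = 0.21 kW × 160 h = 33.6 kWh
Tier 1 (0–10 kWh): 10 × £0.22 = £2.2
Tier 2 (10–20 kWh): 10 × £0.26 = £2.6
Above 20 kWh: 13.6 × £0.29 = £3.944
Bill = £8.74

£8.74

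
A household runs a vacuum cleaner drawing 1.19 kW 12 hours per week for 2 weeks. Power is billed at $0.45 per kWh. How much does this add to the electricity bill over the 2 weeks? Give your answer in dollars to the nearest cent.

$12.85

Runtime = 12 h/week × 2 weeks = 24 h
Energy = 1.19 kW × 24 h = 28.56 kWh
Cost = 28.56 kWh × $0.45/kWh = $12.85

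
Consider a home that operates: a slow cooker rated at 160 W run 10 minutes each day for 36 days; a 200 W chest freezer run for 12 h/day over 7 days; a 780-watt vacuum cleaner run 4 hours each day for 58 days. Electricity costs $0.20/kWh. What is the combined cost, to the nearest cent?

slow cooker: Runtime = 10 min × 36 = 360 min = 6 h
slow cooker: 0.16 kW × 6 h = 0.96 kWh
chest freezer: Runtime = 12 h/day × 7 days = 84 h
chest freezer: 0.2 kW × 84 h = 16.8 kWh
vacuum cleaner: Runtime = 4 h/day × 58 days = 232 h
vacuum cleaner: 0.78 kW × 232 h = 180.96 kWh
Total energy = 198.72 kWh
Cost = 198.72 × $0.20 = $39.74

$39.74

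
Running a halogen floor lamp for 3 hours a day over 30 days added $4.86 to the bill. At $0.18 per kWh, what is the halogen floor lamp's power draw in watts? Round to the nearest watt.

Energy = $4.86 ÷ $0.18/kWh = 27 kWh
Runtime = 3 h/day × 30 days = 90 h
Power = 27 kWh ÷ 90 h = 0.3 kW = 300 W

300 W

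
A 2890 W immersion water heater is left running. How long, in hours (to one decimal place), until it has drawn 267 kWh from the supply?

Hours = 267 kWh ÷ 2.89 kW = 92.4 h

92.4 h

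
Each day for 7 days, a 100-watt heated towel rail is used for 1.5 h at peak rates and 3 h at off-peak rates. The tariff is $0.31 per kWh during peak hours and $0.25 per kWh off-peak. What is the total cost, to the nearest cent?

Peak energy = 0.1 kW × 1.5 h × 7 = 1.05 kWh
Off-peak energy = 0.1 kW × 3 h × 7 = 2.1 kWh
Cost = 1.05 × $0.31 + 2.1 × $0.25 = $0.3255 + $0.525 = $0.85

$0.85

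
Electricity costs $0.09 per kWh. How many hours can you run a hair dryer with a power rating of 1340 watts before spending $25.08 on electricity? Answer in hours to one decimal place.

208.0 h

Energy available = $25.08 ÷ $0.09/kWh = 278.6667 kWh
Hours = 278.6667 kWh ÷ 1.34 kW = 208.0 h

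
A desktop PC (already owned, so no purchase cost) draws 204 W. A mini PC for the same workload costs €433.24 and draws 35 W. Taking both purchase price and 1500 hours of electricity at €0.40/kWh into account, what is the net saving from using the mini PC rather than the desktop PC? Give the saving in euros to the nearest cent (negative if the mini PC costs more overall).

desktop PC: €0.00 + (204/1000) kW × 1500 h × €0.40 = €0.00 + €122.4 = €122.4
mini PC: €433.24 + (35/1000) kW × 1500 h × €0.40 = €433.24 + €21 = €454.24
Saving = €122.4 − €454.24 = −€331.84

-€331.84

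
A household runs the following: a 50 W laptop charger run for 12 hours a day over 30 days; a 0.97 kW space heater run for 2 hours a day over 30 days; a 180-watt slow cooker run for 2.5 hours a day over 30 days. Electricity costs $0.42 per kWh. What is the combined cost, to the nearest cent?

$37.67

laptop charger: Runtime = 12 h/day × 30 days = 360 h
laptop charger: 0.05 kW × 360 h = 18 kWh
space heater: Runtime = 2 h/day × 30 days = 60 h
space heater: 0.97 kW × 60 h = 58.2 kWh
slow cooker: Runtime = 2.5 h/day × 30 days = 75 h
slow cooker: 0.18 kW × 75 h = 13.5 kWh
Total energy = 89.7 kWh
Cost = 89.7 × $0.42 = $37.67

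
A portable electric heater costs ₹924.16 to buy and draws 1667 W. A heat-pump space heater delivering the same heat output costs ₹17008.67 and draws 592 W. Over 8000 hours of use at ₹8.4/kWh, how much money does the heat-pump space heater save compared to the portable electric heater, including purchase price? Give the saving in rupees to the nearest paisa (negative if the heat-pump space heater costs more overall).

portable electric heater: ₹924.16 + (1667/1000) kW × 8000 h × ₹8.4 = ₹924.16 + ₹112022.4 = ₹112946.56
heat-pump space heater: ₹17008.67 + (592/1000) kW × 8000 h × ₹8.4 = ₹17008.67 + ₹39782.4 = ₹56791.07
Saving = ₹112946.56 − ₹56791.07 = ₹56155.49

₹56155.49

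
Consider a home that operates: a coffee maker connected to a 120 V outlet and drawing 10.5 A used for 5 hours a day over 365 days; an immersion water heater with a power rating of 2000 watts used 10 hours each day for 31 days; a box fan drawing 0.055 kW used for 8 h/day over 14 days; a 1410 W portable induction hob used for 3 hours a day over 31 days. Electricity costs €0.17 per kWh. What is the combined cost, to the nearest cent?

coffee maker: Power = 10.5 A × 120 V = 1260 W = 1.26 kW
coffee maker: Runtime = 5 h/day × 365 days = 1825 h
coffee maker: 1.26 kW × 1825 h = 2299.5 kWh
immersion water heater: Runtime = 10 h/day × 31 days = 310 h
immersion water heater: 2 kW × 310 h = 620 kWh
box fan: Runtime = 8 h/day × 14 days = 112 h
box fan: 0.055 kW × 112 h = 6.16 kWh
portable induction hob: Runtime = 3 h/day × 31 days = 93 h
portable induction hob: 1.41 kW × 93 h = 131.13 kWh
Total energy = 3056.79 kWh
Cost = 3056.79 × €0.17 = €519.65

€519.65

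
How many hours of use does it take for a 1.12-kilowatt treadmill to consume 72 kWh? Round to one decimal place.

64.3 h

Hours = 72 kWh ÷ 1.12 kW = 64.3 h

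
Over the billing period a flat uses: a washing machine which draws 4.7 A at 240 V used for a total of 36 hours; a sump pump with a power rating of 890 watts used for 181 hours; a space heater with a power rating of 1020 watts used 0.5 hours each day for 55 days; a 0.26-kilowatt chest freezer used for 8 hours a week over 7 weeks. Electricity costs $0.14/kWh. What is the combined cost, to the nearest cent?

washing machine: Power = 4.7 A × 240 V = 1128 W = 1.128 kW
washing machine: 1.128 kW × 36 h = 40.608 kWh
sump pump: 0.89 kW × 181 h = 161.09 kWh
space heater: Runtime = 0.5 h/day × 55 days = 27.5 h
space heater: 1.02 kW × 27.5 h = 28.05 kWh
chest freezer: Runtime = 8 h/week × 7 weeks = 56 h
chest freezer: 0.26 kW × 56 h = 14.56 kWh
Total energy = 244.308 kWh
Cost = 244.308 × $0.14 = $34.20

$34.20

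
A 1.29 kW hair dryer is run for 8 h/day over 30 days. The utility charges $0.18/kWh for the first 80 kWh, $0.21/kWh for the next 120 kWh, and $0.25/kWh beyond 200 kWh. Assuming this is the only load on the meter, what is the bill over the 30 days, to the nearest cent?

Runtime = 8 h/day × 30 days = 240 h
Energy = 1.29 kW × 240 h = 309.6 kWh
Tier 1 (0–80 kWh): 80 × $0.18 = $14.4
Tier 2 (80–200 kWh): 120 × $0.21 = $25.2
Above 200 kWh: 109.6 × $0.25 = $27.4
Bill = $67.00

$67.00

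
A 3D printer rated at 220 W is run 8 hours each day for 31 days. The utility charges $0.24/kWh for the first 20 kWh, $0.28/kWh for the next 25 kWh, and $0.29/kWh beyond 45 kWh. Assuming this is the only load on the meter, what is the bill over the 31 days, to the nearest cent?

Runtime = 8 h/day × 31 days = 248 h
Energy = 0.22 kW × 248 h = 54.56 kWh
Tier 1 (0–20 kWh): 20 × $0.24 = $4.8
Tier 2 (20–45 kWh): 25 × $0.28 = $7
Above 45 kWh: 9.56 × $0.29 = $2.7724
Bill = $14.57

$14.57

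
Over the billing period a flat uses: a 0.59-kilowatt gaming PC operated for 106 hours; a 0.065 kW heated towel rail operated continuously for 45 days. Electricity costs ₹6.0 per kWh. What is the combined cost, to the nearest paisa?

gaming PC: 0.59 kW × 106 h = 62.54 kWh
heated towel rail: Runtime = 24 h × 45 = 1080 h
heated towel rail: 0.065 kW × 1080 h = 70.2 kWh
Total energy = 132.74 kWh
Cost = 132.74 × ₹6.0 = ₹796.44

₹796.44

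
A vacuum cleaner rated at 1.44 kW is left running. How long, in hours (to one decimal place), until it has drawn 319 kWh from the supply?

Hours = 319 kWh ÷ 1.44 kW = 221.5 h

221.5 h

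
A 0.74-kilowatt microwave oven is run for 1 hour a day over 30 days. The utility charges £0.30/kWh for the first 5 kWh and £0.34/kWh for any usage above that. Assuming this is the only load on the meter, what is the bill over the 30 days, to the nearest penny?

Runtime = 1 h/day × 30 days = 30 h
Energy = 0.74 kW × 30 h = 22.2 kWh
Tier 1 (0–5 kWh): 5 × £0.30 = £1.5
Above 5 kWh: 17.2 × £0.34 = £5.848
Bill = £7.35

£7.35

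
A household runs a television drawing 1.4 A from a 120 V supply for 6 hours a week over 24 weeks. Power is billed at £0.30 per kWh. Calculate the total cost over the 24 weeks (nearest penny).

Power = 1.4 A × 120 V = 168 W = 0.168 kW
Runtime = 6 h/week × 24 weeks = 144 h
Energy = 0.168 kW × 144 h = 24.192 kWh
Cost = 24.192 kWh × £0.30/kWh = £7.26

£7.26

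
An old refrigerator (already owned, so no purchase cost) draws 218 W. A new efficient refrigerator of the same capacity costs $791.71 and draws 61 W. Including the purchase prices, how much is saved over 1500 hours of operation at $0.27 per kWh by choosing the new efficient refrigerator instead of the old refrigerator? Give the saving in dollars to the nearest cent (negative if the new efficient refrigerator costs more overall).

-$728.13

old refrigerator: $0.00 + (218/1000) kW × 1500 h × $0.27 = $0.00 + $88.29 = $88.29
new efficient refrigerator: $791.71 + (61/1000) kW × 1500 h × $0.27 = $791.71 + $24.705 = $816.415
Saving = $88.29 − $816.415 = −$728.125 → -$728.13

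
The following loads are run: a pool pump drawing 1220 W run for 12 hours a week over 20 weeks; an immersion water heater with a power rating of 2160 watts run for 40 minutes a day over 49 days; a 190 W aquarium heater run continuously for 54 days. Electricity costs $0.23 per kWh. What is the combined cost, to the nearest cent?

$140.21

pool pump: Runtime = 12 h/week × 20 weeks = 240 h
pool pump: 1.22 kW × 240 h = 292.8 kWh
immersion water heater: Runtime = 40 min × 49 = 1960 min = 32.666666… h
immersion water heater: 2.16 kW × 32.666666… h = 70.56 kWh
aquarium heater: Runtime = 24 h × 54 = 1296 h
aquarium heater: 0.19 kW × 1296 h = 246.24 kWh
Total energy = 609.6 kWh
Cost = 609.6 × $0.23 = $140.21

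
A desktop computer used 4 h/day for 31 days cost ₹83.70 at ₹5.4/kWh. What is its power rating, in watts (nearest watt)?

125 W

Energy = ₹83.70 ÷ ₹5.4/kWh = 15.5 kWh
Runtime = 4 h/day × 31 days = 124 h
Power = 15.5 kWh ÷ 124 h = 0.125 kW = 125 W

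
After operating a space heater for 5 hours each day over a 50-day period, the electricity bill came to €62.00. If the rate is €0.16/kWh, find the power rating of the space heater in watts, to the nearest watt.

1550 W

Energy = €62.00 ÷ €0.16/kWh = 387.5 kWh
Runtime = 5 h/day × 50 days = 250 h
Power = 387.5 kWh ÷ 250 h = 1.55 kW = 1550 W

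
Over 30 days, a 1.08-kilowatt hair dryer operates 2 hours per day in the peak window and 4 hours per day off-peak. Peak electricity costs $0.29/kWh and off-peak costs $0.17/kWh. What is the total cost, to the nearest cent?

$40.82

Peak energy = 1.08 kW × 2 h × 30 = 64.8 kWh
Off-peak energy = 1.08 kW × 4 h × 30 = 129.6 kWh
Cost = 64.8 × $0.29 + 129.6 × $0.17 = $18.792 + $22.032 = $40.82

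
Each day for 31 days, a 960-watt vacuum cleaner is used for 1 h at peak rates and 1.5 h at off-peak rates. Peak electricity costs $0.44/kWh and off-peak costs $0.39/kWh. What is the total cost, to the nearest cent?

Peak energy = 0.96 kW × 1 h × 31 = 29.76 kWh
Off-peak energy = 0.96 kW × 1.5 h × 31 = 44.64 kWh
Cost = 29.76 × $0.44 + 44.64 × $0.39 = $13.0944 + $17.4096 = $30.50

$30.50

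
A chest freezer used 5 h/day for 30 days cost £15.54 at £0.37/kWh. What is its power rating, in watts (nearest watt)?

Energy = £15.54 ÷ £0.37/kWh = 42 kWh
Runtime = 5 h/day × 30 days = 150 h
Power = 42 kWh ÷ 150 h = 0.28 kW = 280 W

280 W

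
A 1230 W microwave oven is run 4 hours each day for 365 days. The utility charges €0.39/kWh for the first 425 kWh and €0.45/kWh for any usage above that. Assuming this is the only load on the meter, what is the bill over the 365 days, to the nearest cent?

€782.61

Runtime = 4 h/day × 365 days = 1460 h
Energy = 1.23 kW × 1460 h = 1795.8 kWh
Tier 1 (0–425 kWh): 425 × €0.39 = €165.75
Above 425 kWh: 1370.8 × €0.45 = €616.86
Bill = €782.61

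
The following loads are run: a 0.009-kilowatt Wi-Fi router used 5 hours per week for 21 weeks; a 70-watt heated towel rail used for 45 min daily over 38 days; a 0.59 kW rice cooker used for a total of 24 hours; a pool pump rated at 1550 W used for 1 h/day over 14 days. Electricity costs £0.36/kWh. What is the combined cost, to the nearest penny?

£13.97

Wi-Fi router: Runtime = 5 h/week × 21 weeks = 105 h
Wi-Fi router: 0.009 kW × 105 h = 0.945 kWh
heated towel rail: Runtime = 45 min × 38 = 1710 min = 28.5 h
heated towel rail: 0.07 kW × 28.5 h = 1.995 kWh
rice cooker: 0.59 kW × 24 h = 14.16 kWh
pool pump: Runtime = 1 h/day × 14 days = 14 h
pool pump: 1.55 kW × 14 h = 21.7 kWh
Total energy = 38.8 kWh
Cost = 38.8 × £0.36 = £13.97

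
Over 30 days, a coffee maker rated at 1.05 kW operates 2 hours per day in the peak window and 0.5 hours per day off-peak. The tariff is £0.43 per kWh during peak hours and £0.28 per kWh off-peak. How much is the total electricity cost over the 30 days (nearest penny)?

£31.50

Peak energy = 1.05 kW × 2 h × 30 = 63 kWh
Off-peak energy = 1.05 kW × 0.5 h × 30 = 15.75 kWh
Cost = 63 × £0.43 + 15.75 × £0.28 = £27.09 + £4.41 = £31.50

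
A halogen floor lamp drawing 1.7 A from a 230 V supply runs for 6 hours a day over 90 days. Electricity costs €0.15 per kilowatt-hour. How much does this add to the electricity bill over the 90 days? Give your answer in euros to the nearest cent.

Power = 1.7 A × 230 V = 391 W = 0.391 kW
Runtime = 6 h/day × 90 days = 540 h
Energy = 0.391 kW × 540 h = 211.14 kWh
Cost = 211.14 kWh × €0.15/kWh = €31.67

€31.67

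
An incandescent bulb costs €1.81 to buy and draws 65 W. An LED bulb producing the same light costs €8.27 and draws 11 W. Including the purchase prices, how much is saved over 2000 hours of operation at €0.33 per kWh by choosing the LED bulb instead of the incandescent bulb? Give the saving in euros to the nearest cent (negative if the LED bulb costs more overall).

€29.18

incandescent bulb: €1.81 + (65/1000) kW × 2000 h × €0.33 = €1.81 + €42.9 = €44.71
LED bulb: €8.27 + (11/1000) kW × 2000 h × €0.33 = €8.27 + €7.26 = €15.53
Saving = €44.71 − €15.53 = €29.18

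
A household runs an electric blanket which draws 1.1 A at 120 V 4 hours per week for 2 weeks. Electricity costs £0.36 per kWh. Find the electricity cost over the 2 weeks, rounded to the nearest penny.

£0.38

Power = 1.1 A × 120 V = 132 W = 0.132 kW
Runtime = 4 h/week × 2 weeks = 8 h
Energy = 0.132 kW × 8 h = 1.056 kWh
Cost = 1.056 kWh × £0.36/kWh = £0.38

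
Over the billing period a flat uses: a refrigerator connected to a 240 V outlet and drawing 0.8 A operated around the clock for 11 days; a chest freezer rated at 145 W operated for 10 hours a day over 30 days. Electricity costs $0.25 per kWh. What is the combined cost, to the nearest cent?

refrigerator: Power = 0.8 A × 240 V = 192 W = 0.192 kW
refrigerator: Runtime = 24 h × 11 = 264 h
refrigerator: 0.192 kW × 264 h = 50.688 kWh
chest freezer: Runtime = 10 h/day × 30 days = 300 h
chest freezer: 0.145 kW × 300 h = 43.5 kWh
Total energy = 94.188 kWh
Cost = 94.188 × $0.25 = $23.55

$23.55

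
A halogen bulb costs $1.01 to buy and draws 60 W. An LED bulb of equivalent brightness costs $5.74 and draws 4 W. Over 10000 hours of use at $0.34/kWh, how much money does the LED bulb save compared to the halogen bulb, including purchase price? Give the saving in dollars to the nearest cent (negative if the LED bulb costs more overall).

halogen bulb: $1.01 + (60/1000) kW × 10000 h × $0.34 = $1.01 + $204 = $205.01
LED bulb: $5.74 + (4/1000) kW × 10000 h × $0.34 = $5.74 + $13.6 = $19.34
Saving = $205.01 − $19.34 = $185.67

$185.67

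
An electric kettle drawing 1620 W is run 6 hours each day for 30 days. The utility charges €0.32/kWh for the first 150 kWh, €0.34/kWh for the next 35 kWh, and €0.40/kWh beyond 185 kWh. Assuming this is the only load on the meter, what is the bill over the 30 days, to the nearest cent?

€102.54

Runtime = 6 h/day × 30 days = 180 h
Energy = 1.62 kW × 180 h = 291.6 kWh
Tier 1 (0–150 kWh): 150 × €0.32 = €48
Tier 2 (150–185 kWh): 35 × €0.34 = €11.9
Above 185 kWh: 106.6 × €0.40 = €42.64
Bill = €102.54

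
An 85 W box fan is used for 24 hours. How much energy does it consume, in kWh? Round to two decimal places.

2.04 kWh

Energy = 0.085 kW × 24 h = 2.04 kWh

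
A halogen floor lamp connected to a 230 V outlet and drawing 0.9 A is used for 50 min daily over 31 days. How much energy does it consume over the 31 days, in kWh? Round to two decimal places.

5.35 kWh

Power = 0.9 A × 230 V = 207 W = 0.207 kW
Runtime = 50 min × 31 = 1550 min = 25.833333… h
Energy = 0.207 kW × 25.833333… h = 5.3475 kWh ≈ 5.35 kWh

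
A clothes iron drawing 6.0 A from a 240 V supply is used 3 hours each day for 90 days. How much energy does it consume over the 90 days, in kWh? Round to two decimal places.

Power = 6.0 A × 240 V = 1440 W = 1.44 kW
Runtime = 3 h/day × 90 days = 270 h
Energy = 1.44 kW × 270 h = 388.8 kWh

388.80 kWh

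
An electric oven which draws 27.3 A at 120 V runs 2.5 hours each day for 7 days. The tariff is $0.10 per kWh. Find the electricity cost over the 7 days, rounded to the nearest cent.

Power = 27.3 A × 120 V = 3276 W = 3.276 kW
Runtime = 2.5 h/day × 7 days = 17.5 h
Energy = 3.276 kW × 17.5 h = 57.33 kWh
Cost = 57.33 kWh × $0.10/kWh = $5.73

$5.73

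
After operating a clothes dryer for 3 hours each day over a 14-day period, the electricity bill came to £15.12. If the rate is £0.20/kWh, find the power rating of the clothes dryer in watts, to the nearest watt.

Energy = £15.12 ÷ £0.20/kWh = 75.6 kWh
Runtime = 3 h/day × 14 days = 42 h
Power = 75.6 kWh ÷ 42 h = 1.8 kW = 1800 W

1800 W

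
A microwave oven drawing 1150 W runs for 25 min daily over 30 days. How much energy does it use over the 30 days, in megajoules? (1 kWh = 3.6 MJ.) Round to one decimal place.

Runtime = 25 min × 30 = 750 min = 12.5 h
Energy = 1.15 kW × 12.5 h = 14.375 kWh
= 14.375 × 3.6 MJ = 51.8 MJ

51.8 MJ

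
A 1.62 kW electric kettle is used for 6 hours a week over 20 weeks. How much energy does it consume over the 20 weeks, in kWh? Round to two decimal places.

194.40 kWh

Runtime = 6 h/week × 20 weeks = 120 h
Energy = 1.62 kW × 120 h = 194.4 kWh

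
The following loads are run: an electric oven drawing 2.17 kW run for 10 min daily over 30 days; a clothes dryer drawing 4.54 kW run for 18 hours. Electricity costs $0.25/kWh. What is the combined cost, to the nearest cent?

electric oven: Runtime = 10 min × 30 = 300 min = 5 h
electric oven: 2.17 kW × 5 h = 10.85 kWh
clothes dryer: 4.54 kW × 18 h = 81.72 kWh
Total energy = 92.57 kWh
Cost = 92.57 × $0.25 = $23.14

$23.14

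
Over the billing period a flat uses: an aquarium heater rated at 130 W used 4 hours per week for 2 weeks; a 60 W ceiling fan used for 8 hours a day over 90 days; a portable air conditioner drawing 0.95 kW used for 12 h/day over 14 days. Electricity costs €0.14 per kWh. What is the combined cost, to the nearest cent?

aquarium heater: Runtime = 4 h/week × 2 weeks = 8 h
aquarium heater: 0.13 kW × 8 h = 1.04 kWh
ceiling fan: Runtime = 8 h/day × 90 days = 720 h
ceiling fan: 0.06 kW × 720 h = 43.2 kWh
portable air conditioner: Runtime = 12 h/day × 14 days = 168 h
portable air conditioner: 0.95 kW × 168 h = 159.6 kWh
Total energy = 203.84 kWh
Cost = 203.84 × €0.14 = €28.54

€28.54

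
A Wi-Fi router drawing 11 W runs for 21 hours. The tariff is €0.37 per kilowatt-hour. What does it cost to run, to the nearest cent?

Energy = 0.011 kW × 21 h = 0.231 kWh
Cost = 0.231 kWh × €0.37/kWh = €0.09

€0.09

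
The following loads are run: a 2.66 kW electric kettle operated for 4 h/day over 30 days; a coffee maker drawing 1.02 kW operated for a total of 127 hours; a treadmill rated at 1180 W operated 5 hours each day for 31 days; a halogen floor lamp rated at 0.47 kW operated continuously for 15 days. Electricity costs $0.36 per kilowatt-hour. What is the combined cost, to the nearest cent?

$288.30

electric kettle: Runtime = 4 h/day × 30 days = 120 h
electric kettle: 2.66 kW × 120 h = 319.2 kWh
coffee maker: 1.02 kW × 127 h = 129.54 kWh
treadmill: Runtime = 5 h/day × 31 days = 155 h
treadmill: 1.18 kW × 155 h = 182.9 kWh
halogen floor lamp: Runtime = 24 h × 15 = 360 h
halogen floor lamp: 0.47 kW × 360 h = 169.2 kWh
Total energy = 800.84 kWh
Cost = 800.84 × $0.36 = $288.30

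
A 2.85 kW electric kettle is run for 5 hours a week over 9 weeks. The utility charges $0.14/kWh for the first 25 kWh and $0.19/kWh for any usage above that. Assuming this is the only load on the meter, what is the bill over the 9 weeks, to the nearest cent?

$23.12

Runtime = 5 h/week × 9 weeks = 45 h
Energy = 2.85 kW × 45 h = 128.25 kWh
Tier 1 (0–25 kWh): 25 × $0.14 = $3.5
Above 25 kWh: 103.25 × $0.19 = $19.6175
Bill = $23.12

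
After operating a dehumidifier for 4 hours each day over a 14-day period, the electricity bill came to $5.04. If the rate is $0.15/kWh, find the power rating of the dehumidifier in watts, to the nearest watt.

600 W

Energy = $5.04 ÷ $0.15/kWh = 33.6 kWh
Runtime = 4 h/day × 14 days = 56 h
Power = 33.6 kWh ÷ 56 h = 0.6 kW = 600 W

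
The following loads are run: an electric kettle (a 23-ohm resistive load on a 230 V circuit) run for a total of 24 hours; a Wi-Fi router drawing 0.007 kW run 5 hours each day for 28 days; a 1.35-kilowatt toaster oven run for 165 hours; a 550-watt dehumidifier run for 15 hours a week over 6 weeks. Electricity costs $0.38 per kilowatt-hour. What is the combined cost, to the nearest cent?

$124.80

electric kettle: Power = V²/R = 230²/23 = 2300 W = 2.3 kW
electric kettle: 2.3 kW × 24 h = 55.2 kWh
Wi-Fi router: Runtime = 5 h/day × 28 days = 140 h
Wi-Fi router: 0.007 kW × 140 h = 0.98 kWh
toaster oven: 1.35 kW × 165 h = 222.75 kWh
dehumidifier: Runtime = 15 h/week × 6 weeks = 90 h
dehumidifier: 0.55 kW × 90 h = 49.5 kWh
Total energy = 328.43 kWh
Cost = 328.43 × $0.38 = $124.80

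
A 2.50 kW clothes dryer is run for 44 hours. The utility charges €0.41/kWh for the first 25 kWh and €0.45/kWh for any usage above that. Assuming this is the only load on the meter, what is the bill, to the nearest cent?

Energy = 2.5 kW × 44 h = 110 kWh
Tier 1 (0–25 kWh): 25 × €0.41 = €10.25
Above 25 kWh: 85 × €0.45 = €38.25
Bill = €48.50

€48.50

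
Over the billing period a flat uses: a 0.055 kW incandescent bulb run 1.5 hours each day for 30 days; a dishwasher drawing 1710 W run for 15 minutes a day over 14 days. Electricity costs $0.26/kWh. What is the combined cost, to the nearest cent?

incandescent bulb: Runtime = 1.5 h/day × 30 days = 45 h
incandescent bulb: 0.055 kW × 45 h = 2.475 kWh
dishwasher: Runtime = 15 min × 14 = 210 min = 3.5 h
dishwasher: 1.71 kW × 3.5 h = 5.985 kWh
Total energy = 8.46 kWh
Cost = 8.46 × $0.26 = $2.20

$2.20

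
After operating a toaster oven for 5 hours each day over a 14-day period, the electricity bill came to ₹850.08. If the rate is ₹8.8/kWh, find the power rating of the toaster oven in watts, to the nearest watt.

1380 W

Energy = ₹850.08 ÷ ₹8.8/kWh = 96.6 kWh
Runtime = 5 h/day × 14 days = 70 h
Power = 96.6 kWh ÷ 70 h = 1.38 kW = 1380 W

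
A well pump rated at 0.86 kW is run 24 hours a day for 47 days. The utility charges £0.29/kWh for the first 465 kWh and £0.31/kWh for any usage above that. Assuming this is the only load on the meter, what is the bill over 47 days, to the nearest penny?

£291.42

Runtime = 24 h × 47 = 1128 h
Energy = 0.86 kW × 1128 h = 970.08 kWh
Tier 1 (0–465 kWh): 465 × £0.29 = £134.85
Above 465 kWh: 505.08 × £0.31 = £156.5748
Bill = £291.42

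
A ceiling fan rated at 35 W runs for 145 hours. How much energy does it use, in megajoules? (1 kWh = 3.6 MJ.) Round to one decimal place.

Energy = 0.035 kW × 145 h = 5.075 kWh
= 5.075 × 3.6 MJ = 18.3 MJ

18.3 MJ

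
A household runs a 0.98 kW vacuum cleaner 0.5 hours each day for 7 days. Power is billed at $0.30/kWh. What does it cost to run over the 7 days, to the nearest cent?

Runtime = 0.5 h/day × 7 days = 3.5 h
Energy = 0.98 kW × 3.5 h = 3.43 kWh
Cost = 3.43 kWh × $0.30/kWh = $1.03

$1.03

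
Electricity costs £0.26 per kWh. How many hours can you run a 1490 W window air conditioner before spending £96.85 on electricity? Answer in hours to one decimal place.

Energy available = £96.85 ÷ £0.26/kWh = 372.5 kWh
Hours = 372.5 kWh ÷ 1.49 kW = 250.0 h

250.0 h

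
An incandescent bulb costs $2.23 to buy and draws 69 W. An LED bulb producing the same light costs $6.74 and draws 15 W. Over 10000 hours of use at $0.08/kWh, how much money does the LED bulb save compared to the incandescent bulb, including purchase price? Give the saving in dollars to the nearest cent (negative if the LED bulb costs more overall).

incandescent bulb: $2.23 + (69/1000) kW × 10000 h × $0.08 = $2.23 + $55.2 = $57.43
LED bulb: $6.74 + (15/1000) kW × 10000 h × $0.08 = $6.74 + $12 = $18.74
Saving = $57.43 − $18.74 = $38.69

$38.69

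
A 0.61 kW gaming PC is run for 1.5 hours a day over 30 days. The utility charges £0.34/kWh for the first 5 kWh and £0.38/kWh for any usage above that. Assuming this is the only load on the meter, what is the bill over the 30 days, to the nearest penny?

£10.23

Runtime = 1.5 h/day × 30 days = 45 h
Energy = 0.61 kW × 45 h = 27.45 kWh
Tier 1 (0–5 kWh): 5 × £0.34 = £1.7
Above 5 kWh: 22.45 × £0.38 = £8.531
Bill = £10.23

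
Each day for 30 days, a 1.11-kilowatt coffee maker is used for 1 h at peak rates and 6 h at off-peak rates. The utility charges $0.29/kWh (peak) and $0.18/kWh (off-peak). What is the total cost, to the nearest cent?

$45.62

Peak energy = 1.11 kW × 1 h × 30 = 33.3 kWh
Off-peak energy = 1.11 kW × 6 h × 30 = 199.8 kWh
Cost = 33.3 × $0.29 + 199.8 × $0.18 = $9.657 + $35.964 = $45.62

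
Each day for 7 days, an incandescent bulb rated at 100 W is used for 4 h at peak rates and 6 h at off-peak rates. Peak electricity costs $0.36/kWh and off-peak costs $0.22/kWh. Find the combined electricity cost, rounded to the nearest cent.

Peak energy = 0.1 kW × 4 h × 7 = 2.8 kWh
Off-peak energy = 0.1 kW × 6 h × 7 = 4.2 kWh
Cost = 2.8 × $0.36 + 4.2 × $0.22 = $1.008 + $0.924 = $1.93

$1.93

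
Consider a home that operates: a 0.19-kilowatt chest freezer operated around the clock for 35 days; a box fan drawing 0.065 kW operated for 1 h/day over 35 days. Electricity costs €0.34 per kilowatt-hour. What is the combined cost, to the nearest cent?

€55.04

chest freezer: Runtime = 24 h × 35 = 840 h
chest freezer: 0.19 kW × 840 h = 159.6 kWh
box fan: Runtime = 1 h/day × 35 days = 35 h
box fan: 0.065 kW × 35 h = 2.275 kWh
Total energy = 161.875 kWh
Cost = 161.875 × €0.34 = €55.04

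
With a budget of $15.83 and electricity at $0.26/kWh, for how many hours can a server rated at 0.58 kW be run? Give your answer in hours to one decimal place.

105.0 h

Energy available = $15.83 ÷ $0.26/kWh = 60.8846 kWh
Hours = 60.8846 kWh ÷ 0.58 kW = 105.0 h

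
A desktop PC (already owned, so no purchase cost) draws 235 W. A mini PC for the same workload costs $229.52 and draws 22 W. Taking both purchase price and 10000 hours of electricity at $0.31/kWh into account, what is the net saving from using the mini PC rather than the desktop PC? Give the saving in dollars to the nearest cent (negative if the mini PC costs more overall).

desktop PC: $0.00 + (235/1000) kW × 10000 h × $0.31 = $0.00 + $728.5 = $728.5
mini PC: $229.52 + (22/1000) kW × 10000 h × $0.31 = $229.52 + $68.2 = $297.72
Saving = $728.5 − $297.72 = $430.78

$430.78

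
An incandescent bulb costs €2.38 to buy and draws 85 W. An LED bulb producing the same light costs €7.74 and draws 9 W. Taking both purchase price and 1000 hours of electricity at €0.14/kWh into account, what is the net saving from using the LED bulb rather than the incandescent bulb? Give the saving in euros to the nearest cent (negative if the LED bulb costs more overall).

€5.28

incandescent bulb: €2.38 + (85/1000) kW × 1000 h × €0.14 = €2.38 + €11.9 = €14.28
LED bulb: €7.74 + (9/1000) kW × 1000 h × €0.14 = €7.74 + €1.26 = €9
Saving = €14.28 − €9 = €5.28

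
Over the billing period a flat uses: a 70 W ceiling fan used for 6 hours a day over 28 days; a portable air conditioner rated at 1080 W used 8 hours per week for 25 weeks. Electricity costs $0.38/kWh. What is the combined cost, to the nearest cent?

$86.55

ceiling fan: Runtime = 6 h/day × 28 days = 168 h
ceiling fan: 0.07 kW × 168 h = 11.76 kWh
portable air conditioner: Runtime = 8 h/week × 25 weeks = 200 h
portable air conditioner: 1.08 kW × 200 h = 216 kWh
Total energy = 227.76 kWh
Cost = 227.76 × $0.38 = $86.55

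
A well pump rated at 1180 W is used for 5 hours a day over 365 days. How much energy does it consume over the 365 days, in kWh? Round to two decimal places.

2153.50 kWh

Runtime = 5 h/day × 365 days = 1825 h
Energy = 1.18 kW × 1825 h = 2153.5 kWh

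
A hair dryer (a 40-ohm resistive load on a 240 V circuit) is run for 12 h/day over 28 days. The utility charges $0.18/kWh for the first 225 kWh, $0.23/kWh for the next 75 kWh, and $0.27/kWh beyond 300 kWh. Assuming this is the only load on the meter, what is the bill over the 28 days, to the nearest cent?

$107.39

Power = V²/R = 240²/40 = 1440 W = 1.44 kW
Runtime = 12 h/day × 28 days = 336 h
Energy = 1.44 kW × 336 h = 483.84 kWh
Tier 1 (0–225 kWh): 225 × $0.18 = $40.5
Tier 2 (225–300 kWh): 75 × $0.23 = $17.25
Above 300 kWh: 183.84 × $0.27 = $49.6368
Bill = $107.39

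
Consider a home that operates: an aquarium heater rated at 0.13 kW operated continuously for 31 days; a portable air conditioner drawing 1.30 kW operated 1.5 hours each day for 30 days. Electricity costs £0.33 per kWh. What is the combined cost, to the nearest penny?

£51.22

aquarium heater: Runtime = 24 h × 31 = 744 h
aquarium heater: 0.13 kW × 744 h = 96.72 kWh
portable air conditioner: Runtime = 1.5 h/day × 30 days = 45 h
portable air conditioner: 1.3 kW × 45 h = 58.5 kWh
Total energy = 155.22 kWh
Cost = 155.22 × £0.33 = £51.22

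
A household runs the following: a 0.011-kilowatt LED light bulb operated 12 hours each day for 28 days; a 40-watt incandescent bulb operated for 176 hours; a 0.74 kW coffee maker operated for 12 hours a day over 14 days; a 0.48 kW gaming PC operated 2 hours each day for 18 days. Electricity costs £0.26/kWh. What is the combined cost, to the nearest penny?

LED light bulb: Runtime = 12 h/day × 28 days = 336 h
LED light bulb: 0.011 kW × 336 h = 3.696 kWh
incandescent bulb: 0.04 kW × 176 h = 7.04 kWh
coffee maker: Runtime = 12 h/day × 14 days = 168 h
coffee maker: 0.74 kW × 168 h = 124.32 kWh
gaming PC: Runtime = 2 h/day × 18 days = 36 h
gaming PC: 0.48 kW × 36 h = 17.28 kWh
Total energy = 152.336 kWh
Cost = 152.336 × £0.26 = £39.61

£39.61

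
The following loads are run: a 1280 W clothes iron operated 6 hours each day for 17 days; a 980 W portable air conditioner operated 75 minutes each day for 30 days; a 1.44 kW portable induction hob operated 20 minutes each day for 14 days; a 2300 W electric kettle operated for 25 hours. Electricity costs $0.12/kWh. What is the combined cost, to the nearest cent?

$27.78

clothes iron: Runtime = 6 h/day × 17 days = 102 h
clothes iron: 1.28 kW × 102 h = 130.56 kWh
portable air conditioner: Runtime = 75 min × 30 = 2250 min = 37.5 h
portable air conditioner: 0.98 kW × 37.5 h = 36.75 kWh
portable induction hob: Runtime = 20 min × 14 = 280 min = 4.666666… h
portable induction hob: 1.44 kW × 4.666666… h = 6.72 kWh
electric kettle: 2.3 kW × 25 h = 57.5 kWh
Total energy = 231.53 kWh
Cost = 231.53 × $0.12 = $27.78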